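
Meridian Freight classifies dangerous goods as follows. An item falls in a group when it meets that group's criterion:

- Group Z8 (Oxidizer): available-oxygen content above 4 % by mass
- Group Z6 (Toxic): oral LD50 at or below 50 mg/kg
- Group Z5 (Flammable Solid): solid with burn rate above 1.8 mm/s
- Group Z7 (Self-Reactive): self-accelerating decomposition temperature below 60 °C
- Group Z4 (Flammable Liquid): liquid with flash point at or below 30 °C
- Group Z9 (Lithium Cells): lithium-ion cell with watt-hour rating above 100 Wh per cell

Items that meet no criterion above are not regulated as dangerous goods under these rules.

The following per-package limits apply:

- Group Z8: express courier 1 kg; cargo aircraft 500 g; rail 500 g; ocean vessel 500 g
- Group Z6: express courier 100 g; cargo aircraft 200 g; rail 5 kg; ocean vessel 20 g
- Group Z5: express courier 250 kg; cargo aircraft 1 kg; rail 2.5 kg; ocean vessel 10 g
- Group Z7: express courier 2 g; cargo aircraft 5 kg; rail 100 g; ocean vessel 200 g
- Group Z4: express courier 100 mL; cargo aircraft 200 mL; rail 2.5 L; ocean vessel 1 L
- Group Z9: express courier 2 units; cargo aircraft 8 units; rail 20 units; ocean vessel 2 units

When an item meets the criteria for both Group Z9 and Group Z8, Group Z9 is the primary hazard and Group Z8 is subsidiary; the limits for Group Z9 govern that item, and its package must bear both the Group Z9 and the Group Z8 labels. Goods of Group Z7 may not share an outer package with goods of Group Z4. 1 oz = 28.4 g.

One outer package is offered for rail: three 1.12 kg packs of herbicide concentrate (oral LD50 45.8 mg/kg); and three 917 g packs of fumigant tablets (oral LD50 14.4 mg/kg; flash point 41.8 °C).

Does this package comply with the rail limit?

No

The herbicide concentrate has oral LD50 45.8 mg/kg, which is ≤ 50 mg/kg, so it is Group Z6 (Toxic).
The fumigant tablets have oral LD50 14.4 mg/kg, which is ≤ 50 mg/kg, so they are Group Z6 (Toxic).
Total Group Z6: (three 1.12 kg packs = 3.36 kg) + (three 917 g packs = 2.751 kg) = 6.111 kg.
6.111 kg > 5 kg (rail limit, Group Z6) — over the limit.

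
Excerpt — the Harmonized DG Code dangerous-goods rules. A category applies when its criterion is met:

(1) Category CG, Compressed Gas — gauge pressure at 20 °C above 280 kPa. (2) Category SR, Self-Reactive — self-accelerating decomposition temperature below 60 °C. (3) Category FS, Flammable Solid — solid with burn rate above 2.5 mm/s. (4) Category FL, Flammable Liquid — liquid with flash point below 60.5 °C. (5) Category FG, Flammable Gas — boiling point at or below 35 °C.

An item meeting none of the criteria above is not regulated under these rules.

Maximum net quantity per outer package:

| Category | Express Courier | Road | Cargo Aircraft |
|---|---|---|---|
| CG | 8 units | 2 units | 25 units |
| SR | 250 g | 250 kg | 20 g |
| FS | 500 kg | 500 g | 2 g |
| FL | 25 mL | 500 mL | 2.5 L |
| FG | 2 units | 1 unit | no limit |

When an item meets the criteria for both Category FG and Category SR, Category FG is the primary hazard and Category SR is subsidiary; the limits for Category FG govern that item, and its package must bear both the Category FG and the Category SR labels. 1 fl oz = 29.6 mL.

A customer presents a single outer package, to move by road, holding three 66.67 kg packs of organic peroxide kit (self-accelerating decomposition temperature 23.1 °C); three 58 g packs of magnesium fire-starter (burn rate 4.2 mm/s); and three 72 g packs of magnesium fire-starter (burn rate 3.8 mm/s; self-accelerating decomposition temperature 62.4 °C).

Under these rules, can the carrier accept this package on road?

Yes

Self-accelerating decomposition temperature 23.1 °C meets the Category SR criterion (Self-Reactive), so the organic peroxide kit is Category SR.
The magnesium fire-starter has burn rate 4.2 mm/s, which is > 2.5 mm/s, so it is Category FS (Flammable Solid).
The magnesium fire-starter has burn rate 3.8 mm/s, which is > 2.5 mm/s, so it is Category FS (Flammable Solid).
Total Category FS: (three 58 g packs = 174 g) + (three 72 g packs = 216 g) = 390 g.
That is within the Category FS road limit of 500 g.
Category SR quantity: three 66.67 kg packs = 200.01 kg.
200.01 kg is within the road limit of 250 kg for Category SR.
Every hazard category is within its road limit and no segregation rule is violated.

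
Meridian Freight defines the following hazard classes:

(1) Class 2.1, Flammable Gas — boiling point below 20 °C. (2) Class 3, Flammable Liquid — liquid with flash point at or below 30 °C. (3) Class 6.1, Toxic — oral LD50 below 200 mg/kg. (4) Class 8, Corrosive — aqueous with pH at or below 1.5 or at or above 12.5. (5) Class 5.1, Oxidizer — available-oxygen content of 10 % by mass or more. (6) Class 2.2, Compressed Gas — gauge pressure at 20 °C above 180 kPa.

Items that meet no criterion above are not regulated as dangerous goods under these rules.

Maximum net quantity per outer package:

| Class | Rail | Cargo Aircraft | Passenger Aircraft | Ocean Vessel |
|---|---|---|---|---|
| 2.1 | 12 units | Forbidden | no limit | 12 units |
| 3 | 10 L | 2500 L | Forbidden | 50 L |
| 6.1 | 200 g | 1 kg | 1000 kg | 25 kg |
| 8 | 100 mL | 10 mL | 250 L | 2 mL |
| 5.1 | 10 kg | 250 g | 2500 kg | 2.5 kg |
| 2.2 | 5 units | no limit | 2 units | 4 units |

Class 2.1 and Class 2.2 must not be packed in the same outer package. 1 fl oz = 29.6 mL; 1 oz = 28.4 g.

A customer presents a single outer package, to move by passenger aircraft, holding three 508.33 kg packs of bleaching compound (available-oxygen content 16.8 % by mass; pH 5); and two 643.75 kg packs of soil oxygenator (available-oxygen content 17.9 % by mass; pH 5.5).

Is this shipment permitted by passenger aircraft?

Bleaching compound: available-oxygen content 16.8 % by mass ≥ 10 % by mass → Class 5.1 (Oxidizer).
Soil oxygenator: available-oxygen content 17.9 % by mass ≥ 10 % by mass → Class 5.1 (Oxidizer).
Class 5.1 net quantity: (three 508.33 kg packs = 1524.99 kg) + (two 643.75 kg packs = 1287.5 kg) = 2812.49 kg.
2812.49 kg > 2500 kg (passenger aircraft limit, Class 5.1) — over the limit.

No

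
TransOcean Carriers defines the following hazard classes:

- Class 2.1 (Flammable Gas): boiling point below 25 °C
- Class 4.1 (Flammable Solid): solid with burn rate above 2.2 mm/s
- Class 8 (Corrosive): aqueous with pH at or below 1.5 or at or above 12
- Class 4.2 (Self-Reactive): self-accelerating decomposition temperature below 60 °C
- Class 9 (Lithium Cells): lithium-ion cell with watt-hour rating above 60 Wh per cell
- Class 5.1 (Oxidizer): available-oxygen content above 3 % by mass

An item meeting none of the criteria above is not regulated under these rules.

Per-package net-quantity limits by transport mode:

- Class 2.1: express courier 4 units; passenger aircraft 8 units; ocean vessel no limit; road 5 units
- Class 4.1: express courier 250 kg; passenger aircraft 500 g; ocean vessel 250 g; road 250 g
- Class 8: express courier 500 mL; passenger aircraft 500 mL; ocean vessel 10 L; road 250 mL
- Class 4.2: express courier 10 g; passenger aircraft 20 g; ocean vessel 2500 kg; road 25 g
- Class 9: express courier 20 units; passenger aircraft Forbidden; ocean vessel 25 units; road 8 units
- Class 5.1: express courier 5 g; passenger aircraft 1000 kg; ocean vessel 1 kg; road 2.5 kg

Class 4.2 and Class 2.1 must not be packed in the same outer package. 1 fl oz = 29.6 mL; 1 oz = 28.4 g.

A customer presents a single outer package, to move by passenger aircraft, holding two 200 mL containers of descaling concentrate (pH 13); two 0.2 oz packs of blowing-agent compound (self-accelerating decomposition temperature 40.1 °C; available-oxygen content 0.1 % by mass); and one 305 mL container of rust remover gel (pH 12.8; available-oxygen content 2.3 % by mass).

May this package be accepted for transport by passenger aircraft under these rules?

No

The descaling concentrate has pH 13, which is ≥ 12, so it is Class 8 (Corrosive).
The blowing-agent compound has self-accelerating decomposition temperature 40.1 °C, which is < 60 °C, so it is Class 4.2 (Self-Reactive).
pH 12.8 meets the Class 8 criterion (Corrosive), so the rust remover gel is Class 8.
Class 8 net quantity: (two 200 mL containers = 400 mL) + 305 mL = 705 mL.
705 mL > 500 mL (passenger aircraft limit, Class 8) — over the limit.
Class 4.2 quantity: two 0.2 oz packs = 11.36 g.
11.36 g ≤ 20 g (passenger aircraft limit, Class 4.2) — within limit.
The segregation rule (Class 4.2 with Class 2.1) does not apply to Class 8 with Class 4.2.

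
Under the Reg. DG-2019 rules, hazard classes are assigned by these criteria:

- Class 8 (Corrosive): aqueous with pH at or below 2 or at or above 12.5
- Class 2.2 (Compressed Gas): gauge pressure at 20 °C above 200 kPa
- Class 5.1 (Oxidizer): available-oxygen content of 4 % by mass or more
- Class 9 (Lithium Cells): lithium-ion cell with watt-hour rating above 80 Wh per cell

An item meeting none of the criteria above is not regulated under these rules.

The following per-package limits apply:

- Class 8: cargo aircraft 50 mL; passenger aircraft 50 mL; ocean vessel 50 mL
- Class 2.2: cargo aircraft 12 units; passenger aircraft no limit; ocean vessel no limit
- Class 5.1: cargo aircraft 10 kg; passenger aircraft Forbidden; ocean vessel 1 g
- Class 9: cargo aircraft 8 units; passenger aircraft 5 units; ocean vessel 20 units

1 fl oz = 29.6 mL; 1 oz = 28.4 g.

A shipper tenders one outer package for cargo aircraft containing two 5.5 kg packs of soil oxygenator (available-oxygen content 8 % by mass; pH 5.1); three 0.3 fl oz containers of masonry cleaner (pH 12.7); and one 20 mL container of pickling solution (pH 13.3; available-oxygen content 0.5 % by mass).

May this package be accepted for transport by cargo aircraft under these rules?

No

With available-oxygen content 8 % by mass (≥ 4 % by mass), the soil oxygenator falls in Class 5.1.
Masonry cleaner: pH 12.7 ≥ 12.5 → Class 8 (Corrosive).
pH 13.3 meets the Class 8 criterion (Corrosive), so the pickling solution is Class 8.
Class 8 net quantity: (three 0.3 fl oz containers = 26.64 mL) + 20 mL = 46.64 mL.
46.64 mL ≤ 50 mL (cargo aircraft limit, Class 8) — within limit.
Class 5.1 quantity: two 5.5 kg packs = 11 kg.
11 kg exceeds the cargo aircraft limit of 10 kg for Class 5.1.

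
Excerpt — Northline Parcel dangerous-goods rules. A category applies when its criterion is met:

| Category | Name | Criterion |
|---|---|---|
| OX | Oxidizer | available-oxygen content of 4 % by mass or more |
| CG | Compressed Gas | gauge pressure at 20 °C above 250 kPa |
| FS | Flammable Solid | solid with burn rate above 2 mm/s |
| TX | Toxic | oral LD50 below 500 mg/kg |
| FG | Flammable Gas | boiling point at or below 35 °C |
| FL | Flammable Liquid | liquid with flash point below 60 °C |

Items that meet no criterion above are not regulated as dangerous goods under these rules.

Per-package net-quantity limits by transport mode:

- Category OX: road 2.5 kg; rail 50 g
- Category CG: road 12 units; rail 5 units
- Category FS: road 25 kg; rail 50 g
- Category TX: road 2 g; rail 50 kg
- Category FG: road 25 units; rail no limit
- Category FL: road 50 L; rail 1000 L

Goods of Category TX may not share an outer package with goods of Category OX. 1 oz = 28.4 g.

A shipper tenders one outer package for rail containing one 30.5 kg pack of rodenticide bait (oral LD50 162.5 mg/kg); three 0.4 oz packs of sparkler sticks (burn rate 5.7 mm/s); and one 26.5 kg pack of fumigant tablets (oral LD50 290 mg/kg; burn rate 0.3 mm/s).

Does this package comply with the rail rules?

With oral LD50 162.5 mg/kg (< 500 mg/kg), the rodenticide bait falls in Category TX.
With burn rate 5.7 mm/s (> 2 mm/s), the sparkler sticks fall in Category FS.
Fumigant tablets: oral LD50 290 mg/kg < 500 mg/kg → Category TX (Toxic).
Total Category TX: 30.5 kg + 26.5 kg = 57 kg.
That exceeds the Category TX rail limit of 50 kg.
Category FS quantity: three 0.4 oz packs = 34.08 g.
That is within the Category FS rail limit of 50 g.
The segregation rule (Category TX with Category OX) does not apply to Category TX with Category FS.

No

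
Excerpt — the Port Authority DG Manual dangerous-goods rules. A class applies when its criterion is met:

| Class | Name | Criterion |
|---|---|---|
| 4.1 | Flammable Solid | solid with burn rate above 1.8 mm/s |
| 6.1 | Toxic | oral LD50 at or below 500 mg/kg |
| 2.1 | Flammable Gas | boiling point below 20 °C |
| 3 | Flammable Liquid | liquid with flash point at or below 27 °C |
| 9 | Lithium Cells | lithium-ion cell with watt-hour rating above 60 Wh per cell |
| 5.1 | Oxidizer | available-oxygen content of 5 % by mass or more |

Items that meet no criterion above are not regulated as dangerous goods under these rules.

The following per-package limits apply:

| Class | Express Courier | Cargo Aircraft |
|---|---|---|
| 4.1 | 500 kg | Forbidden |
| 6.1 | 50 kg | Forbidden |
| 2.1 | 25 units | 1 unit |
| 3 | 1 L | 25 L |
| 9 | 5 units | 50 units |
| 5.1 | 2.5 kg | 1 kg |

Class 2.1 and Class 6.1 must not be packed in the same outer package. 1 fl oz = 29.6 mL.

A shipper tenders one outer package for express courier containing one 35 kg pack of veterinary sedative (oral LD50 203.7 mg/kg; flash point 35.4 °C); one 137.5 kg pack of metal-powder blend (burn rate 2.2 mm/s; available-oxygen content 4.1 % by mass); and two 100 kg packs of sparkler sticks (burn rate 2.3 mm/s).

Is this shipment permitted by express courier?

Veterinary sedative: oral LD50 203.7 mg/kg ≤ 500 mg/kg → Class 6.1 (Toxic).
With burn rate 2.2 mm/s (> 1.8 mm/s), the metal-powder blend falls in Class 4.1.
With burn rate 2.3 mm/s (> 1.8 mm/s), the sparkler sticks fall in Class 4.1.
Class 4.1 net quantity: 137.5 kg + (two 100 kg packs = 200 kg) = 337.5 kg.
337.5 kg is within the express courier limit of 500 kg for Class 4.1.
Class 6.1 quantity: 35 kg.
That is within the Class 6.1 express courier limit of 50 kg.
The segregation rule (Class 2.1 with Class 6.1) does not apply to Class 4.1 with Class 6.1.
Every hazard class is within its express courier limit and no segregation rule is violated.

Yes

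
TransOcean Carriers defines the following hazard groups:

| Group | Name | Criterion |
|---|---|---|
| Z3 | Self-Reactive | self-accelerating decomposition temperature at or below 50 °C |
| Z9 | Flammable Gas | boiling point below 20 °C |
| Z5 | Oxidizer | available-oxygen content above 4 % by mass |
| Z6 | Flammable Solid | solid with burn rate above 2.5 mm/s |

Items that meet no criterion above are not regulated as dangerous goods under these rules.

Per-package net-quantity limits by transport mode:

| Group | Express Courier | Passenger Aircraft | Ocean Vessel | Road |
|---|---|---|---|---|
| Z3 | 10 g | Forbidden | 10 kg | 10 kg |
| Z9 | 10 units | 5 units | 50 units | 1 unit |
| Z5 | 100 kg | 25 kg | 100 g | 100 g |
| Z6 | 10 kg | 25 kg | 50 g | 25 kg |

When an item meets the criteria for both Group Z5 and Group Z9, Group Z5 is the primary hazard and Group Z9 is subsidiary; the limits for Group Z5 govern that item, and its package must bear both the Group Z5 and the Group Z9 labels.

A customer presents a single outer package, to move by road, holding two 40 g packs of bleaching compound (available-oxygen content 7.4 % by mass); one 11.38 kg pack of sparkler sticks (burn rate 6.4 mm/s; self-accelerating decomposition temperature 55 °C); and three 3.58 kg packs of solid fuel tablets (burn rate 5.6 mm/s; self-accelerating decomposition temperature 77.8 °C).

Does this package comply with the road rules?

Yes

With available-oxygen content 7.4 % by mass (> 4 % by mass), the bleaching compound falls in Group Z5.
Burn rate 6.4 mm/s meets the Group Z6 criterion (Flammable Solid), so the sparkler sticks are Group Z6.
With burn rate 5.6 mm/s (> 2.5 mm/s), the solid fuel tablets fall in Group Z6.
Group Z6 net quantity: 11.38 kg + (three 3.58 kg packs = 10.74 kg) = 22.12 kg.
That is within the Group Z6 road limit of 25 kg.
Group Z5 quantity: two 40 g packs = 80 g.
That is within the Group Z5 road limit of 100 g.
Every hazard group is within its road limit and no segregation rule is violated.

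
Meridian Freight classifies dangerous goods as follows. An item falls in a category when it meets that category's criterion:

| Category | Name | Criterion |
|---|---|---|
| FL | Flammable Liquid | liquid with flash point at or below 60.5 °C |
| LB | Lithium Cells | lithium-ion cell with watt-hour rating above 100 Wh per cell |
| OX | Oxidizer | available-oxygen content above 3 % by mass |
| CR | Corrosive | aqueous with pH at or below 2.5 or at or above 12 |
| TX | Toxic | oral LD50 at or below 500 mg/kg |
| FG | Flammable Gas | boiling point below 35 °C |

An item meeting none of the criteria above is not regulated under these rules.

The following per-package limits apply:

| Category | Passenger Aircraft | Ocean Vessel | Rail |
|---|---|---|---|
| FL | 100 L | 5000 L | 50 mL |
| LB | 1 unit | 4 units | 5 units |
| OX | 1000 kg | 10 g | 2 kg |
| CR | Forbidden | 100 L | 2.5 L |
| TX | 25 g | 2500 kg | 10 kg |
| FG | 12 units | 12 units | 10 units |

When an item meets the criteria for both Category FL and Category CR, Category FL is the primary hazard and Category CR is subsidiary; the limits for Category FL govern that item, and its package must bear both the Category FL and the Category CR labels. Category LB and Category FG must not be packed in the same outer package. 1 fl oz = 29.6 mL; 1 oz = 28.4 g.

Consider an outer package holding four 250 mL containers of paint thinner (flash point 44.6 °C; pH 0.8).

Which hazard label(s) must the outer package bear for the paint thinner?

Category CR and FL

Paint thinner: flash point 44.6 °C ≤ 60.5 °C → Category FL (Flammable Liquid).
Paint thinner: pH 0.8 ≤ 2.5 → Category CR (Corrosive).
By the precedence rule Category FL is primary and Category CR is subsidiary, and that rule requires both labels on the package.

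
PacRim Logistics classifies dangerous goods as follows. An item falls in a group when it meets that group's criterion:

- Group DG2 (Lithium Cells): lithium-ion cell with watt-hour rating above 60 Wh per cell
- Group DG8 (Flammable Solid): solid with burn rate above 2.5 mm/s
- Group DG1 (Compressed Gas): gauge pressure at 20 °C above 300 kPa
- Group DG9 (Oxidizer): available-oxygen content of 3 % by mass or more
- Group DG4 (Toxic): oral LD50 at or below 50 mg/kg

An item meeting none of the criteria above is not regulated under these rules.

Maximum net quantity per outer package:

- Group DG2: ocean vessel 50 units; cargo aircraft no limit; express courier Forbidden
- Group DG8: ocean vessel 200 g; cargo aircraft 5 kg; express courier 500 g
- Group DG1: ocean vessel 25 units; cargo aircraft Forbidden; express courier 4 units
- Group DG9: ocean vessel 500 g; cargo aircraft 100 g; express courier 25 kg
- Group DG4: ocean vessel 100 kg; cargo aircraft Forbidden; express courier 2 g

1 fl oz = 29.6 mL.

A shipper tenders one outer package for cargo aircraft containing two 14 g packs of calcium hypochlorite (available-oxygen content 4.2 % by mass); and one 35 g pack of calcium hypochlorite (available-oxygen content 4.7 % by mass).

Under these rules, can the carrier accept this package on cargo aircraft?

Yes

With available-oxygen content 4.2 % by mass (≥ 3 % by mass), the calcium hypochlorite falls in Group DG9.
With available-oxygen content 4.7 % by mass (≥ 3 % by mass), the calcium hypochlorite falls in Group DG9.
Group DG9 net quantity: (two 14 g packs = 28 g) + 35 g = 63 g.
63 g ≤ 100 g (cargo aircraft limit, Group DG9) — within limit.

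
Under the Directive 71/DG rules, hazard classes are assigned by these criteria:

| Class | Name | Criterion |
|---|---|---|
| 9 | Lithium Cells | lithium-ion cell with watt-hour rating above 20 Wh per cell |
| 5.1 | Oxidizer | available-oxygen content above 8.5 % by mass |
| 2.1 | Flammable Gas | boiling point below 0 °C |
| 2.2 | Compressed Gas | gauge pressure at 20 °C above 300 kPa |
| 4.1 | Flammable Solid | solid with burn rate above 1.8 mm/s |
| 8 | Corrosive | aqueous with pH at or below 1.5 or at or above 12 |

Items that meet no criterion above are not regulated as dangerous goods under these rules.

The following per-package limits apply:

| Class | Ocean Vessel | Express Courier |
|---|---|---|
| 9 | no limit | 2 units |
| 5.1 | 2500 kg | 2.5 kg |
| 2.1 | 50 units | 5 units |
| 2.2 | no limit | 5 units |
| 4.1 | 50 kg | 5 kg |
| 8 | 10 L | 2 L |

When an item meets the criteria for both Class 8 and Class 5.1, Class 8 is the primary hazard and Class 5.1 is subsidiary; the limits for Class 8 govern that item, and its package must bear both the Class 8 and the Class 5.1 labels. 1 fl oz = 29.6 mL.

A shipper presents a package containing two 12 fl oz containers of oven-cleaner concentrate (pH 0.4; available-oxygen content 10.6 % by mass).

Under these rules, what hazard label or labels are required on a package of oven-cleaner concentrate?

With pH 0.4 (≤ 1.5), the oven-cleaner concentrate falls in Class 8.
Available-oxygen content 10.6 % by mass meets the Class 5.1 criterion (Oxidizer), so the oven-cleaner concentrate is Class 5.1.
By the precedence rule Class 8 is primary and Class 5.1 is subsidiary, and that rule requires both labels on the package.

Class 5.1 and 8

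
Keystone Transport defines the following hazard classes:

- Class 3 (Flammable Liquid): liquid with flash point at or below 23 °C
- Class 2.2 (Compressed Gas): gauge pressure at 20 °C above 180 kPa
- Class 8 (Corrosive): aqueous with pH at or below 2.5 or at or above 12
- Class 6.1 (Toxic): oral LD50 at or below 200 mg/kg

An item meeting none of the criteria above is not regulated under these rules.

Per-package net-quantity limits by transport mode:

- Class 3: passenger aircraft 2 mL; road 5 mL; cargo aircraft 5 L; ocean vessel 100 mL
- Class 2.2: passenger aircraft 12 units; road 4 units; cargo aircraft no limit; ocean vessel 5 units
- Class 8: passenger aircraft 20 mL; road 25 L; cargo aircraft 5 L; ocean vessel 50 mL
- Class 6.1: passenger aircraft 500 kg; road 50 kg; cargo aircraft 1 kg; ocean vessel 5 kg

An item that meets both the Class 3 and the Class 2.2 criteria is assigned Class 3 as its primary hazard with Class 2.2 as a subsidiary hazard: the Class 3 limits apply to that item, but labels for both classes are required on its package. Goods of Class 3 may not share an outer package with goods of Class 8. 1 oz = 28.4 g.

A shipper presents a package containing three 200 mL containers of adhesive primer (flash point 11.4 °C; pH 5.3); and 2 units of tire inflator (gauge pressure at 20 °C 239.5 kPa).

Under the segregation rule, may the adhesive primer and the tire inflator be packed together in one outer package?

Yes

The adhesive primer has flash point 11.4 °C, which is ≤ 23 °C, so it is Class 3 (Flammable Liquid).
The tire inflator has gauge pressure at 20 °C 239.5 kPa, which is > 180 kPa, so it is Class 2.2 (Compressed Gas).
No segregation rule bars Class 3 with Class 2.2.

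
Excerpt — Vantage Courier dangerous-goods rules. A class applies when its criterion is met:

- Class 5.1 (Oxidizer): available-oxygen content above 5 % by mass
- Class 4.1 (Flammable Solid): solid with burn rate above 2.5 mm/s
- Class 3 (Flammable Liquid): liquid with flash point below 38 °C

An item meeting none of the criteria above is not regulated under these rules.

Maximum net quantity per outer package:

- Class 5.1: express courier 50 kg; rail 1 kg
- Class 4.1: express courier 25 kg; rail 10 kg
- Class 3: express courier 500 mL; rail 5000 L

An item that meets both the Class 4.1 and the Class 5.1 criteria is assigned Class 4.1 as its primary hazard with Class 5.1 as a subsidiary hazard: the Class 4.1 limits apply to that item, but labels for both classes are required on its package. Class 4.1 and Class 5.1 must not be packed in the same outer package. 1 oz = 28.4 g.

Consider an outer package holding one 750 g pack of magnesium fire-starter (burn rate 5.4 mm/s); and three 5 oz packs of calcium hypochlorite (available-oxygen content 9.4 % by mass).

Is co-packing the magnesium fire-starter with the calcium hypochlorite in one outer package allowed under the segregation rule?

Burn rate 5.4 mm/s meets the Class 4.1 criterion (Flammable Solid), so the magnesium fire-starter is Class 4.1.
Calcium hypochlorite: available-oxygen content 9.4 % by mass > 5 % by mass → Class 5.1 (Oxidizer).
Class 4.1 and Class 5.1 may not share an outer package.

No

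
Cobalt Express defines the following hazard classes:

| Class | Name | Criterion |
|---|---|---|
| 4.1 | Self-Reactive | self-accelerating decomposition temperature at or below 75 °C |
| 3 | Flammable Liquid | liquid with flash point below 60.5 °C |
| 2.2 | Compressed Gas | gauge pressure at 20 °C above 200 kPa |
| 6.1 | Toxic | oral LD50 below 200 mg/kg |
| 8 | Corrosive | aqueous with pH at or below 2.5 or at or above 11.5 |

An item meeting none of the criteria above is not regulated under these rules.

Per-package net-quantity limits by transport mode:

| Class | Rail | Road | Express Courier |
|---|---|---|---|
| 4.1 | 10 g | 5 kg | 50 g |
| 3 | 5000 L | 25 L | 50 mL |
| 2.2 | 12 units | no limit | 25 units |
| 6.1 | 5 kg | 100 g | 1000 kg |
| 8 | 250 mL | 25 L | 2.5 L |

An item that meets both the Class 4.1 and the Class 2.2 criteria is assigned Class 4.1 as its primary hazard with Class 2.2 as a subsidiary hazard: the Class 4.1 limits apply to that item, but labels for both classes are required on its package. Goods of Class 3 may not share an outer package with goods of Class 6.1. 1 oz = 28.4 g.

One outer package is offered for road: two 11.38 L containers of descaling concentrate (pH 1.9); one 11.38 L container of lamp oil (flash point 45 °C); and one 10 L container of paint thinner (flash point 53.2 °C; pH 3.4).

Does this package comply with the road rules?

pH 1.9 meets the Class 8 criterion (Corrosive), so the descaling concentrate is Class 8.
Lamp oil: flash point 45 °C < 60.5 °C → Class 3 (Flammable Liquid).
With flash point 53.2 °C (< 60.5 °C), the paint thinner falls in Class 3.
Total Class 3: 11.38 L + 10 L = 21.38 L.
21.38 L ≤ 25 L (road limit, Class 3) — within limit.
Class 8 quantity: two 11.38 L containers = 22.76 L.
22.76 L ≤ 25 L (road limit, Class 8) — within limit.
The segregation rule (Class 3 with Class 6.1) does not apply to Class 3 with Class 8.
Every hazard class is within its road limit and no segregation rule is violated.

Yes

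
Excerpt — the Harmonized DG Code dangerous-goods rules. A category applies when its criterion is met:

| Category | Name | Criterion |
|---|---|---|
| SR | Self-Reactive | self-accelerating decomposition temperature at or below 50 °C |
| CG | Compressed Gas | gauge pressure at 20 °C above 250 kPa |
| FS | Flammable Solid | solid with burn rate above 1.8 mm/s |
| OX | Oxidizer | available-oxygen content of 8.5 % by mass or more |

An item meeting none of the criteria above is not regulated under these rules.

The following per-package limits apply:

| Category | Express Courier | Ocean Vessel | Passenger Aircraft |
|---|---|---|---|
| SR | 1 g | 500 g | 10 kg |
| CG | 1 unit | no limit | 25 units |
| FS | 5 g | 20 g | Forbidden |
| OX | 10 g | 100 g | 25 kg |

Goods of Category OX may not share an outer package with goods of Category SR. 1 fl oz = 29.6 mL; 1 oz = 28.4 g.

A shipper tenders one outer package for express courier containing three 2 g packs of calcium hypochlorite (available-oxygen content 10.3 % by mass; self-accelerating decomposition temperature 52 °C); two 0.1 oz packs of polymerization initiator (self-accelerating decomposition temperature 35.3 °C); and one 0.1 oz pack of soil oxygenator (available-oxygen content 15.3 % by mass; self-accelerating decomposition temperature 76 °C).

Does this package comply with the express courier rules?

With available-oxygen content 10.3 % by mass (≥ 8.5 % by mass), the calcium hypochlorite falls in Category OX.
Polymerization initiator: self-accelerating decomposition temperature 35.3 °C ≤ 50 °C → Category SR (Self-Reactive).
The soil oxygenator has available-oxygen content 15.3 % by mass, which is ≥ 8.5 % by mass, so it is Category OX (Oxidizer).
Category OX net quantity: (three 2 g packs = 6 g) + (one 0.1 oz pack = 2.84 g) = 8.84 g.
That is within the Category OX express courier limit of 10 g.
Category SR quantity: two 0.1 oz packs = 5.68 g.
5.68 g exceeds the express courier limit of 1 g for Category SR.
Category OX and Category SR may not share an outer package.

No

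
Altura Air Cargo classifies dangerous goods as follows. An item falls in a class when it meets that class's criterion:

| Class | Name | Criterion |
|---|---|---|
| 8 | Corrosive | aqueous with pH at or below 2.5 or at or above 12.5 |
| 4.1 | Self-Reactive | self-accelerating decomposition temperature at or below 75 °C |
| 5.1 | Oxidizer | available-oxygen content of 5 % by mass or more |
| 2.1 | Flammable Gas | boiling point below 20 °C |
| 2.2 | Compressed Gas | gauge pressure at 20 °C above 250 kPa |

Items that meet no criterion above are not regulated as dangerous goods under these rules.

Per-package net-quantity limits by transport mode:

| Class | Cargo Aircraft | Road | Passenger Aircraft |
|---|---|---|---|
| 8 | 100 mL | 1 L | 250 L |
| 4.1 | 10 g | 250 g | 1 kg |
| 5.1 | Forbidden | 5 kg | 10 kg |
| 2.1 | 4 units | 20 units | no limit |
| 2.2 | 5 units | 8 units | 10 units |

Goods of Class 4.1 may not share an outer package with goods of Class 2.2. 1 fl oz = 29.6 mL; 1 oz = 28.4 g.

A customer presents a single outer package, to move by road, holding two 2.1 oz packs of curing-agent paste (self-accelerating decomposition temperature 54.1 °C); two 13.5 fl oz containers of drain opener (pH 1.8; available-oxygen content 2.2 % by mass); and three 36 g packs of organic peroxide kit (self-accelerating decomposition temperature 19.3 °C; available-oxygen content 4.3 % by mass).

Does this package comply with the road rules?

Yes

Curing-agent paste: self-accelerating decomposition temperature 54.1 °C ≤ 75 °C → Class 4.1 (Self-Reactive).
With pH 1.8 (≤ 2.5), the drain opener falls in Class 8.
Organic peroxide kit: self-accelerating decomposition temperature 19.3 °C ≤ 75 °C → Class 4.1 (Self-Reactive).
Class 4.1 net quantity: (two 2.1 oz packs = 119.28 g) + (three 36 g packs = 108 g) = 227.28 g.
227.28 g ≤ 250 g (road limit, Class 4.1) — within limit.
Class 8 quantity: two 13.5 fl oz containers = 799.2 mL.
799.2 mL is within the road limit of 1 L for Class 8.
The segregation rule (Class 4.1 with Class 2.2) does not apply to Class 4.1 with Class 8.
Every hazard class is within its road limit and no segregation rule is violated.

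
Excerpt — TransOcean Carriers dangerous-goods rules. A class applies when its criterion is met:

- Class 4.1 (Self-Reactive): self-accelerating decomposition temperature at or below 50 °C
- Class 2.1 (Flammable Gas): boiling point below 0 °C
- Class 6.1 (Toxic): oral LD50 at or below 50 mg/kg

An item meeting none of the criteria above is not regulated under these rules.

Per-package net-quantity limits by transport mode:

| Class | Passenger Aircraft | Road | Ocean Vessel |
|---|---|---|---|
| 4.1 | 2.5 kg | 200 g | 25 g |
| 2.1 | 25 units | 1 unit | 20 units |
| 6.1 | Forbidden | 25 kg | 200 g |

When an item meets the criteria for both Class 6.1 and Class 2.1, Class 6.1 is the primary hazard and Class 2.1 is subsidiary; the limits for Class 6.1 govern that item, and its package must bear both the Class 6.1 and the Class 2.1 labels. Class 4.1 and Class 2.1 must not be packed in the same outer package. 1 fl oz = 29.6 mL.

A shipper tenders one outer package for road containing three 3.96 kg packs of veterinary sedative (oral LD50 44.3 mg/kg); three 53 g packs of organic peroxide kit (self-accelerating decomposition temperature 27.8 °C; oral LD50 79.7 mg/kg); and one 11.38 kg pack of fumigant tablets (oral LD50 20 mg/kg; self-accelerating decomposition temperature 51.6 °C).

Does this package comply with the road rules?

Yes

With oral LD50 44.3 mg/kg (≤ 50 mg/kg), the veterinary sedative falls in Class 6.1.
The organic peroxide kit has self-accelerating decomposition temperature 27.8 °C, which is ≤ 50 °C, so it is Class 4.1 (Self-Reactive).
Fumigant tablets: oral LD50 20 mg/kg ≤ 50 mg/kg → Class 6.1 (Toxic).
Class 4.1 quantity: three 53 g packs = 159 g.
159 g ≤ 200 g (road limit, Class 4.1) — within limit.
Total Class 6.1: (three 3.96 kg packs = 11.88 kg) + 11.38 kg = 23.26 kg.
That is within the Class 6.1 road limit of 25 kg.
The segregation rule (Class 4.1 with Class 2.1) does not apply to Class 4.1 with Class 6.1.
Every hazard class is within its road limit and no segregation rule is violated.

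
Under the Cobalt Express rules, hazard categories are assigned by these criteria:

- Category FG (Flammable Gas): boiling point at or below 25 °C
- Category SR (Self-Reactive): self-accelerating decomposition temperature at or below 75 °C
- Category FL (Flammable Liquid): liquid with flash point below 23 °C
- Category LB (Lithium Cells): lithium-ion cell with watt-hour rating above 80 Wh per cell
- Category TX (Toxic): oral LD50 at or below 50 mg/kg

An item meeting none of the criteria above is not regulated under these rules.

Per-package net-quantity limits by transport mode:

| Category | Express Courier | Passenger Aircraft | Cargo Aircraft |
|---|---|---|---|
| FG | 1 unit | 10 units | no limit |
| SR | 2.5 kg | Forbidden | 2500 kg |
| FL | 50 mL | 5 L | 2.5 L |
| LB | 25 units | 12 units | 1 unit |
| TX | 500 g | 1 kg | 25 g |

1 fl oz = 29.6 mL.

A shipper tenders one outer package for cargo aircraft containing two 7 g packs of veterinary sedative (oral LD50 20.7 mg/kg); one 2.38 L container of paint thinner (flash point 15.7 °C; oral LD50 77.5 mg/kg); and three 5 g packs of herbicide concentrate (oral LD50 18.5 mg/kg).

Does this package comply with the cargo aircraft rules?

No

The veterinary sedative has oral LD50 20.7 mg/kg, which is ≤ 50 mg/kg, so it is Category TX (Toxic).
Paint thinner: flash point 15.7 °C < 23 °C → Category FL (Flammable Liquid).
Oral LD50 18.5 mg/kg meets the Category TX criterion (Toxic), so the herbicide concentrate is Category TX.
Category TX net quantity: (two 7 g packs = 14 g) + (three 5 g packs = 15 g) = 29 g.
29 g > 25 g (cargo aircraft limit, Category TX) — over the limit.
Category FL quantity: 2.38 L.
2.38 L ≤ 2.5 L (cargo aircraft limit, Category FL) — within limit.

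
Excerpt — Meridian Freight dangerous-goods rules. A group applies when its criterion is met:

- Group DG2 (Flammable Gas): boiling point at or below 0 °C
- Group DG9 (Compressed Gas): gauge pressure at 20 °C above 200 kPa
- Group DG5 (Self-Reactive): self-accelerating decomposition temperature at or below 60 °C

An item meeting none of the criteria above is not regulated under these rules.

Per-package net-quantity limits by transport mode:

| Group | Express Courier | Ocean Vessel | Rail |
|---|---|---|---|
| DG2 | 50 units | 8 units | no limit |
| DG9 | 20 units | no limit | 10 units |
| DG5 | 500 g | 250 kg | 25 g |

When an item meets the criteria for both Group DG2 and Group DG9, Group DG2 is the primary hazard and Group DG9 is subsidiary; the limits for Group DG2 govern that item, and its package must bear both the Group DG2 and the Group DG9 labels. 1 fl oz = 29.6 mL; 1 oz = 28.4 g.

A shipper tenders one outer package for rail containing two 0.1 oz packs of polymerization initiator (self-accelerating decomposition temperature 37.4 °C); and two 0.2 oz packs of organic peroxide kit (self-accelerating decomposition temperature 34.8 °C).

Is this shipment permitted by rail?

Yes

With self-accelerating decomposition temperature 37.4 °C (≤ 60 °C), the polymerization initiator falls in Group DG5.
Organic peroxide kit: self-accelerating decomposition temperature 34.8 °C ≤ 60 °C → Group DG5 (Self-Reactive).
Group DG5 net quantity: (two 0.1 oz packs = 5.68 g) + (two 0.2 oz packs = 11.36 g) = 17.04 g.
That is within the Group DG5 rail limit of 25 g.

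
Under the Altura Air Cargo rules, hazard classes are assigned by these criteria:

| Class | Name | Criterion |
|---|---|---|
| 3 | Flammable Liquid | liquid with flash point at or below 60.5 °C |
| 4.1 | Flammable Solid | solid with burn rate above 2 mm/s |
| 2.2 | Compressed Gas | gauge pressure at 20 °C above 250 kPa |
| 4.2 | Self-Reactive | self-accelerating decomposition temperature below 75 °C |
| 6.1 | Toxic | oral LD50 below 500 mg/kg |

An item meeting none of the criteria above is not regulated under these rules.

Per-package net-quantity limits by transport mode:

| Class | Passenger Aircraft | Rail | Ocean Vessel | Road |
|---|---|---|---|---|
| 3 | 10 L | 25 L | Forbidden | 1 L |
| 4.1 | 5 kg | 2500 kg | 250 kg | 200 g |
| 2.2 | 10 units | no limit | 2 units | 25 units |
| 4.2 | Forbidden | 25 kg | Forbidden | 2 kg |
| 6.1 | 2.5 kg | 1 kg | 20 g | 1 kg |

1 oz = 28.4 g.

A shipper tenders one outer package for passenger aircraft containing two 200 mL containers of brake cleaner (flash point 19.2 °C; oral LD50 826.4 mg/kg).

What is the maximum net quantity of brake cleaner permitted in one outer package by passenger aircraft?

10 L

Brake cleaner: flash point 19.2 °C ≤ 60.5 °C → Class 3 (Flammable Liquid).
The passenger aircraft limit for Class 3 is 10 L.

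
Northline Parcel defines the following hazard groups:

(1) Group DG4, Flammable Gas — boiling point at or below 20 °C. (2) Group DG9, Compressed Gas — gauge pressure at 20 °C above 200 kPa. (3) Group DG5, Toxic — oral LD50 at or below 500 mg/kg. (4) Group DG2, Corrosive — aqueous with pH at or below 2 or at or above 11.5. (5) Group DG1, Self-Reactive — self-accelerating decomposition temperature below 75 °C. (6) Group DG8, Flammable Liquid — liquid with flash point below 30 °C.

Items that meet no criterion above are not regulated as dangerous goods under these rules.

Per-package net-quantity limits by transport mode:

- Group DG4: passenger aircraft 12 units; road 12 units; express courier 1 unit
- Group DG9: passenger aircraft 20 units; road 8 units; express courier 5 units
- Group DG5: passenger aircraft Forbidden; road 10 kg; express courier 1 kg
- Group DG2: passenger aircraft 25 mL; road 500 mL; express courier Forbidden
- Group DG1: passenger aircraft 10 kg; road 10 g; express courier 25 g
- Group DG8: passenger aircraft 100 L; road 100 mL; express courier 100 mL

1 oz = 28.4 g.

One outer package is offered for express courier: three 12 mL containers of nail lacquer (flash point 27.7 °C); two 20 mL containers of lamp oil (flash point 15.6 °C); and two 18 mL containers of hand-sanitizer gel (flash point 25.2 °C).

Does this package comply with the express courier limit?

Flash point 27.7 °C meets the Group DG8 criterion (Flammable Liquid), so the nail lacquer is Group DG8.
The lamp oil has flash point 15.6 °C, which is < 30 °C, so it is Group DG8 (Flammable Liquid).
Hand-sanitizer gel: flash point 25.2 °C < 30 °C → Group DG8 (Flammable Liquid).
Total Group DG8: (three 12 mL containers = 36 mL) + (two 20 mL containers = 40 mL) + (two 18 mL containers = 36 mL) = 112 mL.
112 mL > 100 mL (express courier limit, Group DG8) — over the limit.

No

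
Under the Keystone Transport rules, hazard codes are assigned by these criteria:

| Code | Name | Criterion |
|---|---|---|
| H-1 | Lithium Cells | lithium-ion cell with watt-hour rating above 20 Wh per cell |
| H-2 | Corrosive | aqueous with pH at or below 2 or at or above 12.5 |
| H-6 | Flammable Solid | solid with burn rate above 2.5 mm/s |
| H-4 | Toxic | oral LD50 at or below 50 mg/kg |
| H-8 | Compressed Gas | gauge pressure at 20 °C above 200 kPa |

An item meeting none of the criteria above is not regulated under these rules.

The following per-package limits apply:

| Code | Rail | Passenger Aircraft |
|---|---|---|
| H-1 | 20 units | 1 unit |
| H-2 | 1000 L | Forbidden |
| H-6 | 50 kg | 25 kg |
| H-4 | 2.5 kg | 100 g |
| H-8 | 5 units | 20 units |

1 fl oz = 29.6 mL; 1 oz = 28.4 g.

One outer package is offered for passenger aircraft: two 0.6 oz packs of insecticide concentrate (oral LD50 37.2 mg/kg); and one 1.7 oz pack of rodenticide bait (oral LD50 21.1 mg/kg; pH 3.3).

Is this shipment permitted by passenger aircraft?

Insecticide concentrate: oral LD50 37.2 mg/kg ≤ 50 mg/kg → Code H-4 (Toxic).
The rodenticide bait has oral LD50 21.1 mg/kg, which is ≤ 50 mg/kg, so it is Code H-4 (Toxic).
Code H-4 net quantity: (two 0.6 oz packs = 34.08 g) + (one 1.7 oz pack = 48.28 g) = 82.36 g.
82.36 g is within the passenger aircraft limit of 100 g for Code H-4.

Yes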